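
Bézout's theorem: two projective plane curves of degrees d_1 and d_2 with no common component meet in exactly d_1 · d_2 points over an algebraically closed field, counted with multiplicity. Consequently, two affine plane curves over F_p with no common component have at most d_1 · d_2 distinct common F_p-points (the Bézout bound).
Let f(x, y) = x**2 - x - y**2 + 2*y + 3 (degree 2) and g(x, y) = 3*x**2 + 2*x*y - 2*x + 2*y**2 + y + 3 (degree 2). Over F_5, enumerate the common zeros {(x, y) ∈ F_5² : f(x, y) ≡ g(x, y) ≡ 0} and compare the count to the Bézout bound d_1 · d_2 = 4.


Common zeros: ∅; count = 0; Bézout bound = 4.

deg(f) = 2, deg(g) = 2, so Bézout bound = 4.
Scan x ∈ F_5. For each x, list the y ∈ F_5 with f(x, y) ≡ 0 and those with g(x, y) ≡ 0 (mod 5); the common zeros in that column are the intersection.
  x = 0: f ≡ 0 at y ∈ {3, 4}; g ≡ 0 at y ∈ ∅; common: ∅.
  x = 1: f ≡ 0 at y ∈ {3, 4}; g ≡ 0 at y ∈ ∅; common: ∅.
  x = 2: f ≡ 0 at y ∈ {0, 2}; g ≡ 0 at y ∈ ∅; common: ∅.
  x = 3: f ≡ 0 at y ∈ {1}; g ≡ 0 at y ∈ ∅; common: ∅.
  x = 4: f ≡ 0 at y ∈ {0, 2}; g ≡ 0 at y ∈ ∅; common: ∅.
Collecting: common zeros = ∅, so the count is 0.
Comparison with the Bézout bound: 0 ≤ 4 = deg(f)·deg(g), as expected for curves with no common component (the affine F_5-count falls short of the bound because intersections may lie at infinity, over extension fields, or carry multiplicity).


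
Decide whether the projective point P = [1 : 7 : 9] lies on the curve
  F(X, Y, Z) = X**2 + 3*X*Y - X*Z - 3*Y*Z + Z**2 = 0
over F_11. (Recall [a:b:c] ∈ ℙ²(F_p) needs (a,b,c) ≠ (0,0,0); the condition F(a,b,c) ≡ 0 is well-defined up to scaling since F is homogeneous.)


F(1,7,9) ≡ 4 (mod 11); P is NOT on the curve.

Evaluate F(1, 7, 9) term-by-term (mod 11).
  X**2 ↦ 1·1·1·1 = 1
  3*X*Y ↦ 3·1·7·1 = 21
  -X*Z ↦ -1·1·1·9 = -9
  -3*Y*Z ↦ -3·1·7·9 = -189
  Z**2 ↦ 1·1·1·81 = 81
Sum: F(1, 7, 9) = (1) + (21) + (-9) + (-189) + (81) = -95.
Reducing mod 11: -95 ≡ 4 (mod 11).
Since F(a, b, c) ≡ 4 ≠ 0 (mod 11), P does NOT lie on the curve.


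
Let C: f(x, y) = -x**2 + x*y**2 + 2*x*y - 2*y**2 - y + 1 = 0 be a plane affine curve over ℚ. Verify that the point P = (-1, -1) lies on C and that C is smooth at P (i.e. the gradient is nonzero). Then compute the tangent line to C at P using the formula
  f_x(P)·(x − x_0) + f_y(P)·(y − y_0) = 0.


Tangent line at P: x + 3*y + 4 = 0.

Step 1: f(-1, -1) = 0, so P lies on C.
Step 2: partial derivatives
  f_x(x, y) = -2*x + y**2 + 2*y, f_y(x, y) = 2*x*y + 2*x - 4*y - 1.
  f_x(P) = 1, f_y(P) = 3 (gradient nonzero, so P is smooth).
Step 3: tangent line at P: 1·(x − -1) + 3·(y − -1) = 0.
Expanding: x + 3*y + 4 = 0.


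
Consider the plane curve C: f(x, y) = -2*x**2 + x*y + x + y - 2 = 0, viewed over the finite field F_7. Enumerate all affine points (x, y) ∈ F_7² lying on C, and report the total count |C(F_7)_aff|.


Affine F_7-points: {(0, 2), (1, 5), (2, 5), (3, 6), (4, 6), (5, 2)}; count = 6.

For each of the 49 pairs (x, y) ∈ F_7², evaluate f(x, y) mod 7. Record the zeros.
  x = 0: [0↦5, 1↦6, 2↦0, 3↦1, 4↦2, 5↦3, 6↦4]  zeros at y ∈ {2}
  x = 1: [0↦4, 1↦6, 2↦1, 3↦3, 4↦5, 5↦0, 6↦2]  zeros at y ∈ {5}
  x = 2: [0↦6, 1↦2, 2↦5, 3↦1, 4↦4, 5↦0, 6↦3]  zeros at y ∈ {5}
  x = 3: [0↦4, 1↦1, 2↦5, 3↦2, 4↦6, 5↦3, 6↦0]  zeros at y ∈ {6}
  x = 4: [0↦5, 1↦3, 2↦1, 3↦6, 4↦4, 5↦2, 6↦0]  zeros at y ∈ {6}
  x = 5: [0↦2, 1↦1, 2↦0, 3↦6, 4↦5, 5↦4, 6↦3]  zeros at y ∈ {2}
  x = 6: [0↦2, 1↦2, 2↦2, 3↦2, 4↦2, 5↦2, 6↦2]  zeros at y ∈ ∅
Collecting zeros: affine points = {(0, 2), (1, 5), (2, 5), (3, 6), (4, 6), (5, 2)}.
Total count |C(F_7)_aff| = 6.


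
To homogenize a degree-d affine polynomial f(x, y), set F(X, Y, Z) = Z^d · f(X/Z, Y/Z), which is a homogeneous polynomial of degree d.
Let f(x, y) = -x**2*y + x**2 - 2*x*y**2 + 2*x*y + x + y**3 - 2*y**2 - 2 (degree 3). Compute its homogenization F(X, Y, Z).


F(X, Y, Z) = -X**2*Y + X**2*Z - 2*X*Y**2 + 2*X*Y*Z + X*Z**2 + Y**3 - 2*Y**2*Z - 2*Z**3

deg(f) = 3.
Substitute x = X/Z, y = Y/Z into f, then multiply by Z^3.
  monomial -1·x^2·y^1 ↦ -1·X^2·Y^1·Z^0.
  monomial 1·x^2·y^0 ↦ 1·X^2·Y^0·Z^1.
  monomial -2·x^1·y^2 ↦ -2·X^1·Y^2·Z^0.
  monomial 2·x^1·y^1 ↦ 2·X^1·Y^1·Z^1.
  monomial 1·x^1·y^0 ↦ 1·X^1·Y^0·Z^2.
  monomial 1·x^0·y^3 ↦ 1·X^0·Y^3·Z^0.
  monomial -2·x^0·y^2 ↦ -2·X^0·Y^2·Z^1.
  monomial -2·x^0·y^0 ↦ -2·X^0·Y^0·Z^3.
Collecting: F(X, Y, Z) = -X**2*Y + X**2*Z - 2*X*Y**2 + 2*X*Y*Z + X*Z**2 + Y**3 - 2*Y**2*Z - 2*Z**3.


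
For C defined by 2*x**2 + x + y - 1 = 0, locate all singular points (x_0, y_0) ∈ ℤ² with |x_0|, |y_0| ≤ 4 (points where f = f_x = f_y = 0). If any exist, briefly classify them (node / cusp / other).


No singular points in the scanned grid; C is smooth there.

Compute partial derivatives:
  f_x = 4*x + 1.
  f_y = 1.
f_y = 1 is a nonzero constant, so f_y never vanishes: no point (x, y) can satisfy f = f_x = f_y = 0. In particular no (x, y) ∈ {−4, ..., 4}² is singular; the curve is smooth.


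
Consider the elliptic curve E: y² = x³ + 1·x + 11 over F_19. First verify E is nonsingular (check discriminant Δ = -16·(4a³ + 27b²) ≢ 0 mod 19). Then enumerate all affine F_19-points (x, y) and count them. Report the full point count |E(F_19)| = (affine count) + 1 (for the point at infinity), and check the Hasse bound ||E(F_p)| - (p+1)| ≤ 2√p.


Affine points = {(0, 7), (0, 12), (6, 9), (6, 10), (7, 0), (11, 2), (11, 17), (13, 6), (13, 13), (15, 0), (16, 0), (17, 1), (17, 18), (18, 3), (18, 16)}; affine count = 15; |E(F_19)| = 16.

Discriminant check: Δ ∝ 4a³ + 27b² = 4·1³ + 27·11² = 4·1 + 27·121 ≡ 3 (mod 19). Nonzero ⇒ E is nonsingular.
For each x ∈ F_19, compute rhs = x³ + 1·x + 11 mod 19, then count y ∈ F_19 with y² ≡ rhs.
  x = 0: rhs = 11, matching y values: 7, 12 (2 points).
  x = 1: rhs = 13, matching y values: none (0 points).
  x = 2: rhs = 2, matching y values: none (0 points).
  x = 3: rhs = 3, matching y values: none (0 points).
  x = 4: rhs = 3, matching y values: none (0 points).
  x = 5: rhs = 8, matching y values: none (0 points).
  x = 6: rhs = 5, matching y values: 9, 10 (2 points).
  x = 7: rhs = 0, matching y values: 0 (1 points).
  x = 8: rhs = 18, matching y values: none (0 points).
  x = 9: rhs = 8, matching y values: none (0 points).
  x = 10: rhs = 14, matching y values: none (0 points).
  x = 11: rhs = 4, matching y values: 2, 17 (2 points).
  x = 12: rhs = 3, matching y values: none (0 points).
  x = 13: rhs = 17, matching y values: 6, 13 (2 points).
  x = 14: rhs = 14, matching y values: none (0 points).
  x = 15: rhs = 0, matching y values: 0 (1 points).
  x = 16: rhs = 0, matching y values: 0 (1 points).
  x = 17: rhs = 1, matching y values: 1, 18 (2 points).
  x = 18: rhs = 9, matching y values: 3, 16 (2 points).
Total affine count: 15.
Full point count |E(F_19)| = 15 + 1 = 16.
Hasse bound: |16 − (19+1)| = |-4| = 4 ≤ 2√19 ≈ 8.7178 ✓.


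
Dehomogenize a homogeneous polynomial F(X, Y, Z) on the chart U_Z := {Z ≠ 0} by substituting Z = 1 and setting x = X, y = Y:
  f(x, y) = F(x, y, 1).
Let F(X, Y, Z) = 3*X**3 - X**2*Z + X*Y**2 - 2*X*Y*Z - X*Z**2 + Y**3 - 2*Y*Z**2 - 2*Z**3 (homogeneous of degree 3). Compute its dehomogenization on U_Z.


f(x, y) = 3*x**3 - x**2 + x*y**2 - 2*x*y - x + y**3 - 2*y - 2

On U_Z we set Z = 1. Each monomial c·X^i·Y^j·Z^k in F becomes c·x^i·y^j·1^k = c·x^i·y^j.
Substituting Z = 1: F(X, Y, 1) = 3*x**3 - x**2 + x*y**2 - 2*x*y - x + y**3 - 2*y - 2.
Note: deg(f) ≤ deg(F) = 3; strict inequality happens when F is divisible by Z (lost terms).


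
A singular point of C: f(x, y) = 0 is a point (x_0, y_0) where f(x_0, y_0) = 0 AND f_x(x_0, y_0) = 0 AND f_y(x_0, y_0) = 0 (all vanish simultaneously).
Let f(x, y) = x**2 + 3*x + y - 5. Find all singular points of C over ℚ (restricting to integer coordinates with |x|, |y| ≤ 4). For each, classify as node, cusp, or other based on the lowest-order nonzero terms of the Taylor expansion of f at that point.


No singular points in the scanned grid; C is smooth there.

Compute partial derivatives:
  f_x = 2*x + 3.
  f_y = 1.
f_y = 1 is a nonzero constant, so f_y never vanishes: no point (x, y) can satisfy f = f_x = f_y = 0. In particular no (x, y) ∈ {−4, ..., 4}² is singular; the curve is smooth.


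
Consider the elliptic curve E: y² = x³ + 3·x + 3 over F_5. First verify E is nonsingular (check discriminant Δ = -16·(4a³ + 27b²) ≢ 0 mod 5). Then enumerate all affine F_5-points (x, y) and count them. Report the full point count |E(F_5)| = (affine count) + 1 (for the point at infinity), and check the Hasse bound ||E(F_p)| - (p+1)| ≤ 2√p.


Affine points = {(3, 2), (3, 3), (4, 2), (4, 3)}; affine count = 4; |E(F_5)| = 5.

Discriminant check: Δ ∝ 4a³ + 27b² = 4·3³ + 27·3² = 4·27 + 27·9 ≡ 1 (mod 5). Nonzero ⇒ E is nonsingular.
For each x ∈ F_5, compute rhs = x³ + 3·x + 3 mod 5, then count y ∈ F_5 with y² ≡ rhs.
  x = 0: rhs = 3, matching y values: none (0 points).
  x = 1: rhs = 2, matching y values: none (0 points).
  x = 2: rhs = 2, matching y values: none (0 points).
  x = 3: rhs = 4, matching y values: 2, 3 (2 points).
  x = 4: rhs = 4, matching y values: 2, 3 (2 points).
Total affine count: 4.
Full point count |E(F_5)| = 4 + 1 = 5.
Hasse bound: |5 − (5+1)| = |-1| = 1 ≤ 2√5 ≈ 4.4721 ✓.


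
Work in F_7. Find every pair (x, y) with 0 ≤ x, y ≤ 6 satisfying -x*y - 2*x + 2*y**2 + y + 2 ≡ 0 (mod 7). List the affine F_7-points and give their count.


Affine F_7-points: {(1, 0), (3, 2), (3, 6), (4, 1), (4, 4), (6, 3)}; count = 6.

For each of the 49 pairs (x, y) ∈ F_7², evaluate f(x, y) mod 7. Record the zeros.
  x = 0: [0↦2, 1↦5, 2↦5, 3↦2, 4↦3, 5↦1, 6↦3]  zeros at y ∈ ∅
  x = 1: [0↦0, 1↦2, 2↦1, 3↦4, 4↦4, 5↦1, 6↦2]  zeros at y ∈ {0}
  x = 2: [0↦5, 1↦6, 2↦4, 3↦6, 4↦5, 5↦1, 6↦1]  zeros at y ∈ ∅
  x = 3: [0↦3, 1↦3, 2↦0, 3↦1, 4↦6, 5↦1, 6↦0]  zeros at y ∈ {2, 6}
  x = 4: [0↦1, 1↦0, 2↦3, 3↦3, 4↦0, 5↦1, 6↦6]  zeros at y ∈ {1, 4}
  x = 5: [0↦6, 1↦4, 2↦6, 3↦5, 4↦1, 5↦1, 6↦5]  zeros at y ∈ ∅
  x = 6: [0↦4, 1↦1, 2↦2, 3↦0, 4↦2, 5↦1, 6↦4]  zeros at y ∈ {3}
Collecting zeros: affine points = {(1, 0), (3, 2), (3, 6), (4, 1), (4, 4), (6, 3)}.
Total count |C(F_7)_aff| = 6.


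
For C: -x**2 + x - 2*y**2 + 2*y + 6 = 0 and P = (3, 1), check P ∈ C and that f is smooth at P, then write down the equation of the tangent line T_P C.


Tangent line at P: -5*x - 2*y + 17 = 0.

Step 1: f(3, 1) = 0, so P lies on C.
Step 2: partial derivatives
  f_x(x, y) = 1 - 2*x, f_y(x, y) = 2 - 4*y.
  f_x(P) = -5, f_y(P) = -2 (gradient nonzero, so P is smooth).
Step 3: tangent line at P: -5·(x − 3) + -2·(y − 1) = 0.
Expanding: -5*x - 2*y + 17 = 0.


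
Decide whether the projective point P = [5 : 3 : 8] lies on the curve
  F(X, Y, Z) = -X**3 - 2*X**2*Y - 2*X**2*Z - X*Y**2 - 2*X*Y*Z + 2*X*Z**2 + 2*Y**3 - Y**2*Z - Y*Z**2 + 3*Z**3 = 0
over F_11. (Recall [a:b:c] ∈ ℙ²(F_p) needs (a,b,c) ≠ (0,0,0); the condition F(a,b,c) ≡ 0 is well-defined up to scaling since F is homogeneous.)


F(5,3,8) ≡ 5 (mod 11); P is NOT on the curve.

Evaluate F(5, 3, 8) term-by-term (mod 11).
  -X**3 ↦ -1·125·1·1 = -125
  -2*X**2*Y ↦ -2·25·3·1 = -150
  -2*X**2*Z ↦ -2·25·1·8 = -400
  -X*Y**2 ↦ -1·5·9·1 = -45
  -2*X*Y*Z ↦ -2·5·3·8 = -240
  2*X*Z**2 ↦ 2·5·1·64 = 640
  2*Y**3 ↦ 2·1·27·1 = 54
  -Y**2*Z ↦ -1·1·9·8 = -72
  -Y*Z**2 ↦ -1·1·3·64 = -192
  3*Z**3 ↦ 3·1·1·512 = 1536
Sum: F(5, 3, 8) = (-125) + (-150) + (-400) + (-45) + (-240) + (640) + (54) + (-72) + (-192) + (1536) = 1006.
Reducing mod 11: 1006 ≡ 5 (mod 11).
Since F(a, b, c) ≡ 5 ≠ 0 (mod 11), P does NOT lie on the curve.


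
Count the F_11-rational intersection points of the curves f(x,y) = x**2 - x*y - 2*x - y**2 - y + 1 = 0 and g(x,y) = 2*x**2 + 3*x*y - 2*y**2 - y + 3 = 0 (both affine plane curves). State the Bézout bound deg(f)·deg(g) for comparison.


Common zeros: {(5, 3), (10, 2)}; count = 2; Bézout bound = 4.

deg(f) = 2, deg(g) = 2, so Bézout bound = 4.
Scan x ∈ F_11. For each x, list the y ∈ F_11 with f(x, y) ≡ 0 and those with g(x, y) ≡ 0 (mod 11); the common zeros in that column are the intersection.
  x = 0: f ≡ 0 at y ∈ {3, 7}; g ≡ 0 at y ∈ {1, 4}; common: ∅.
  x = 1: f ≡ 0 at y ∈ {0, 9}; g ≡ 0 at y ∈ {6}; common: ∅.
  x = 2: f ≡ 0 at y ∈ ∅; g ≡ 0 at y ∈ {0, 8}; common: ∅.
  x = 3: f ≡ 0 at y ∈ ∅; g ≡ 0 at y ∈ {5, 10}; common: ∅.
  x = 4: f ≡ 0 at y ∈ ∅; g ≡ 0 at y ∈ {1, 10}; common: ∅.
  x = 5: f ≡ 0 at y ∈ {2, 3}; g ≡ 0 at y ∈ {3, 4}; common: {3}.
  x = 6: f ≡ 0 at y ∈ ∅; g ≡ 0 at y ∈ {5, 9}; common: ∅.
  x = 7: f ≡ 0 at y ∈ ∅; g ≡ 0 at y ∈ {3, 7}; common: ∅.
  x = 8: f ≡ 0 at y ∈ ∅; g ≡ 0 at y ∈ {8, 9}; common: ∅.
  x = 9: f ≡ 0 at y ∈ {5, 7}; g ≡ 0 at y ∈ {0, 2}; common: ∅.
  x = 10: f ≡ 0 at y ∈ {2, 9}; g ≡ 0 at y ∈ {2, 7}; common: {2}.
Collecting: common zeros = {(5, 3), (10, 2)}, so the count is 2.
Comparison with the Bézout bound: 2 ≤ 4 = deg(f)·deg(g), as expected for curves with no common component (the affine F_11-count falls short of the bound because intersections may lie at infinity, over extension fields, or carry multiplicity).


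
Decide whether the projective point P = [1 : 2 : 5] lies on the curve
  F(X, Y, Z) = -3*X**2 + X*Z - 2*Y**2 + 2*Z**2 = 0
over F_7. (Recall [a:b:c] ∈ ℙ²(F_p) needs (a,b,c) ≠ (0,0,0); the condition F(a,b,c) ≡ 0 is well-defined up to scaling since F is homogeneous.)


F(1,2,5) ≡ 2 (mod 7); P is NOT on the curve.

Evaluate F(1, 2, 5) term-by-term (mod 7).
  -3*X**2 ↦ -3·1·1·1 = -3
  X*Z ↦ 1·1·1·5 = 5
  -2*Y**2 ↦ -2·1·4·1 = -8
  2*Z**2 ↦ 2·1·1·25 = 50
Sum: F(1, 2, 5) = (-3) + (5) + (-8) + (50) = 44.
Reducing mod 7: 44 ≡ 2 (mod 7).
Since F(a, b, c) ≡ 2 ≠ 0 (mod 7), P does NOT lie on the curve.


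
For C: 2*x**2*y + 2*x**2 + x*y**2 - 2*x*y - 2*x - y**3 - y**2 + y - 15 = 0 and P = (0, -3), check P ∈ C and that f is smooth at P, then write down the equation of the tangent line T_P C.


Tangent line at P: 13*x - 20*y - 60 = 0.

Step 1: f(0, -3) = 0, so P lies on C.
Step 2: partial derivatives
  f_x(x, y) = 4*x*y + 4*x + y**2 - 2*y - 2, f_y(x, y) = 2*x**2 + 2*x*y - 2*x - 3*y**2 - 2*y + 1.
  f_x(P) = 13, f_y(P) = -20 (gradient nonzero, so P is smooth).
Step 3: tangent line at P: 13·(x − 0) + -20·(y − -3) = 0.
Expanding: 13*x - 20*y - 60 = 0.


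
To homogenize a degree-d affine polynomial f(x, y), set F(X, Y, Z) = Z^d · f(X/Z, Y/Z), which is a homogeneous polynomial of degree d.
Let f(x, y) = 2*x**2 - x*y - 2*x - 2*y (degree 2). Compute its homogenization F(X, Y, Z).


F(X, Y, Z) = 2*X**2 - X*Y - 2*X*Z - 2*Y*Z

deg(f) = 2.
Substitute x = X/Z, y = Y/Z into f, then multiply by Z^2.
  monomial 2·x^2·y^0 ↦ 2·X^2·Y^0·Z^0.
  monomial -1·x^1·y^1 ↦ -1·X^1·Y^1·Z^0.
  monomial -2·x^1·y^0 ↦ -2·X^1·Y^0·Z^1.
  monomial -2·x^0·y^1 ↦ -2·X^0·Y^1·Z^1.
Collecting: F(X, Y, Z) = 2*X**2 - X*Y - 2*X*Z - 2*Y*Z.


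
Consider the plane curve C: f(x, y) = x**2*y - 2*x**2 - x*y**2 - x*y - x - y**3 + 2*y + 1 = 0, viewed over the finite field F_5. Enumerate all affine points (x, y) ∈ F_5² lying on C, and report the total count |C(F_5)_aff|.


Affine F_5-points: {(0, 3), (0, 4), (1, 2), (3, 0), (3, 3), (3, 4), (4, 0)}; count = 7.

For each of the 25 pairs (x, y) ∈ F_5², evaluate f(x, y) mod 5. Record the zeros.
  x = 0: [0↦1, 1↦2, 2↦2, 3↦0, 4↦0]  zeros at y ∈ {3, 4}
  x = 1: [0↦3, 1↦3, 2↦0, 3↦3, 4↦1]  zeros at y ∈ {2}
  x = 2: [0↦1, 1↦2, 2↦3, 3↦3, 4↦1]  zeros at y ∈ ∅
  x = 3: [0↦0, 1↦4, 2↦1, 3↦0, 4↦0]  zeros at y ∈ {0, 3, 4}
  x = 4: [0↦0, 1↦4, 2↦4, 3↦4, 4↦3]  zeros at y ∈ {0}
Collecting zeros: affine points = {(0, 3), (0, 4), (1, 2), (3, 0), (3, 3), (3, 4), (4, 0)}.
Total count |C(F_5)_aff| = 7.


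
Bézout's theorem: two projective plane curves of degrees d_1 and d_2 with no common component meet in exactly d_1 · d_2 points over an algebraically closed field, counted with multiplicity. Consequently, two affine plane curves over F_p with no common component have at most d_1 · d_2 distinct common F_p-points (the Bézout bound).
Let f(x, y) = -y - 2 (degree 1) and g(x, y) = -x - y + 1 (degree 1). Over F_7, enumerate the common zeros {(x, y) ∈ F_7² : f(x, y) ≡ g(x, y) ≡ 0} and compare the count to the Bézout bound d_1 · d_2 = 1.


Common zeros: {(3, 5)}; count = 1; Bézout bound = 1.

deg(f) = 1, deg(g) = 1, so Bézout bound = 1.
Scan x ∈ F_7. For each x, list the y ∈ F_7 with f(x, y) ≡ 0 and those with g(x, y) ≡ 0 (mod 7); the common zeros in that column are the intersection.
  x = 0: f ≡ 0 at y ∈ {5}; g ≡ 0 at y ∈ {1}; common: ∅.
  x = 1: f ≡ 0 at y ∈ {5}; g ≡ 0 at y ∈ {0}; common: ∅.
  x = 2: f ≡ 0 at y ∈ {5}; g ≡ 0 at y ∈ {6}; common: ∅.
  x = 3: f ≡ 0 at y ∈ {5}; g ≡ 0 at y ∈ {5}; common: {5}.
  x = 4: f ≡ 0 at y ∈ {5}; g ≡ 0 at y ∈ {4}; common: ∅.
  x = 5: f ≡ 0 at y ∈ {5}; g ≡ 0 at y ∈ {3}; common: ∅.
  x = 6: f ≡ 0 at y ∈ {5}; g ≡ 0 at y ∈ {2}; common: ∅.
Collecting: common zeros = {(3, 5)}, so the count is 1.
Comparison with the Bézout bound: 1 ≤ 1 = deg(f)·deg(g), as expected for curves with no common component (the bound is attained).


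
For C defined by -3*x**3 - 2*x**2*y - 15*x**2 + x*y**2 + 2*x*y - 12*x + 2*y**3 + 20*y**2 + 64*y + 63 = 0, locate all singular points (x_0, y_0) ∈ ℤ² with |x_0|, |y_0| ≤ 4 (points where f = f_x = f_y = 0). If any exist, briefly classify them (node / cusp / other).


Singular points: {(-1, -3)}; classification: cusp.

Compute partial derivatives:
  f_x = -9*x**2 - 4*x*y - 30*x + y**2 + 2*y - 12.
  f_y = -2*x**2 + 2*x*y + 2*x + 6*y**2 + 40*y + 64.
Scan x_0 ∈ {−4, ..., 4}. For each x_0, f_y(x_0, y) is a polynomial in y; find its integer roots y ∈ {−4, ..., 4}, then test f_x and f at those candidates.
  x = -4: f_y(-4, y) = 6*y**2 + 32*y + 24; no integer root y with |y| ≤ 4.
  x = -3: f_y(-3, y) = 6*y**2 + 34*y + 40; vanishes at y ∈ {-4}. (-3, -4): f_x = -43 ≠ 0.
  x = -2: f_y(-2, y) = 6*y**2 + 36*y + 52; no integer root y with |y| ≤ 4.
  x = -1: f_y(-1, y) = 6*y**2 + 38*y + 60; vanishes at y ∈ {-3}. (-1, -3): f_x = 0, f = 0 — SINGULAR.
  x = 0: f_y(0, y) = 6*y**2 + 40*y + 64; vanishes at y ∈ {-4}. (0, -4): f_x = -4 ≠ 0.
  x = 1: f_y(1, y) = 6*y**2 + 42*y + 64; no integer root y with |y| ≤ 4.
  x = 2: f_y(2, y) = 6*y**2 + 44*y + 60; no integer root y with |y| ≤ 4.
  x = 3: f_y(3, y) = 6*y**2 + 46*y + 52; no integer root y with |y| ≤ 4.
  x = 4: f_y(4, y) = 6*y**2 + 48*y + 40; no integer root y with |y| ≤ 4.
Only singular point on the grid: (-1, -3).
Classify: substitute x = -1 + u, y = -3 + v and expand: f = -3*u**3 - 2*u**2*v + u*v**2 + 2*v**3 + v**2.
No constant or linear terms (consistent with a singular point). Quadratic part: v**2. Cubic part: -3*u**3 - 2*u**2*v + u*v**2 + 2*v**3.
The quadratic part v**2 is a perfect square, so there is a single (double) tangent line v = 0, i.e. y = -3. Restricting the cubic part to that line (v = 0) leaves -3*u**3 ≠ 0, so f is not divisible by v and the branch is v² ≈ 3*u**3 to lowest order — this is a cusp.
Classification: cusp.


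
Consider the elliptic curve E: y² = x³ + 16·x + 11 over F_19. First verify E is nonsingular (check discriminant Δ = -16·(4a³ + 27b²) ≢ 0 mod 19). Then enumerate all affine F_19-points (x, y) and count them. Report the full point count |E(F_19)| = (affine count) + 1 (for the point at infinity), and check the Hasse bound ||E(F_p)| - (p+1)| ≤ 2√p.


Affine points = {(0, 7), (0, 12), (1, 3), (1, 16), (4, 5), (4, 14), (5, 8), (5, 11), (6, 0), (8, 9), (8, 10), (11, 6), (11, 13), (15, 4), (15, 15), (17, 3), (17, 16)}; affine count = 17; |E(F_19)| = 18.

Discriminant check: Δ ∝ 4a³ + 27b² = 4·16³ + 27·11² = 4·4096 + 27·121 ≡ 5 (mod 19). Nonzero ⇒ E is nonsingular.
For each x ∈ F_19, compute rhs = x³ + 16·x + 11 mod 19, then count y ∈ F_19 with y² ≡ rhs.
  x = 0: rhs = 11, matching y values: 7, 12 (2 points).
  x = 1: rhs = 9, matching y values: 3, 16 (2 points).
  x = 2: rhs = 13, matching y values: none (0 points).
  x = 3: rhs = 10, matching y values: none (0 points).
  x = 4: rhs = 6, matching y values: 5, 14 (2 points).
  x = 5: rhs = 7, matching y values: 8, 11 (2 points).
  x = 6: rhs = 0, matching y values: 0 (1 points).
  x = 7: rhs = 10, matching y values: none (0 points).
  x = 8: rhs = 5, matching y values: 9, 10 (2 points).
  x = 9: rhs = 10, matching y values: none (0 points).
  x = 10: rhs = 12, matching y values: none (0 points).
  x = 11: rhs = 17, matching y values: 6, 13 (2 points).
  x = 12: rhs = 12, matching y values: none (0 points).
  x = 13: rhs = 3, matching y values: none (0 points).
  x = 14: rhs = 15, matching y values: none (0 points).
  x = 15: rhs = 16, matching y values: 4, 15 (2 points).
  x = 16: rhs = 12, matching y values: none (0 points).
  x = 17: rhs = 9, matching y values: 3, 16 (2 points).
  x = 18: rhs = 13, matching y values: none (0 points).
Total affine count: 17.
Full point count |E(F_19)| = 17 + 1 = 18.
Hasse bound: |18 − (19+1)| = |-2| = 2 ≤ 2√19 ≈ 8.7178 ✓.


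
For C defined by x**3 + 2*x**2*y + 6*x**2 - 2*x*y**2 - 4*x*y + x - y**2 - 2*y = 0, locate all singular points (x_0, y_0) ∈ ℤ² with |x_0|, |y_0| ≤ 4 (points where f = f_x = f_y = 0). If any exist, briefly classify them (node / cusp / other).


Singular points: {(-1, -2)}; classification: node.

Compute partial derivatives:
  f_x = 3*x**2 + 4*x*y + 12*x - 2*y**2 - 4*y + 1.
  f_y = 2*x**2 - 4*x*y - 4*x - 2*y - 2.
Scan x_0 ∈ {−4, ..., 4}. For each x_0, f_y(x_0, y) is a polynomial in y; find its integer roots y ∈ {−4, ..., 4}, then test f_x and f at those candidates.
  x = -4: f_y(-4, y) = 14*y + 46; no integer root y with |y| ≤ 4.
  x = -3: f_y(-3, y) = 10*y + 28; no integer root y with |y| ≤ 4.
  x = -2: f_y(-2, y) = 6*y + 14; no integer root y with |y| ≤ 4.
  x = -1: f_y(-1, y) = 2*y + 4; vanishes at y ∈ {-2}. (-1, -2): f_x = 0, f = 0 — SINGULAR.
  x = 0: f_y(0, y) = -2*y - 2; vanishes at y ∈ {-1}. (0, -1): f_x = 3 ≠ 0.
  x = 1: f_y(1, y) = -6*y - 4; no integer root y with |y| ≤ 4.
  x = 2: f_y(2, y) = -10*y - 2; no integer root y with |y| ≤ 4.
  x = 3: f_y(3, y) = 4 - 14*y; no integer root y with |y| ≤ 4.
  x = 4: f_y(4, y) = 14 - 18*y; no integer root y with |y| ≤ 4.
Only singular point on the grid: (-1, -2).
Classify: substitute x = -1 + u, y = -2 + v and expand: f = u**3 + 2*u**2*v - u**2 - 2*u*v**2 + v**2.
No constant or linear terms (consistent with a singular point). Quadratic part: -u**2 + v**2. Cubic part: u**3 + 2*u**2*v - 2*u*v**2.
The quadratic part v**2 - u**2 = (v − u)(v + u) splits into two distinct linear factors, so there are two distinct tangent lines y − -2 = ±(x − -1) — this is a node (ordinary double point).
Classification: node.


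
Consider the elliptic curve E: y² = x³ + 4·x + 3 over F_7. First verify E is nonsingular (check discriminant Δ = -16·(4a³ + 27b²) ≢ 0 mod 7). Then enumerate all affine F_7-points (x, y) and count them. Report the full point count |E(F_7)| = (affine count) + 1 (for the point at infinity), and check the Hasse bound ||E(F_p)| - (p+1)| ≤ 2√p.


Affine points = {(1, 1), (1, 6), (3, 0), (5, 1), (5, 6)}; affine count = 5; |E(F_7)| = 6.

Discriminant check: Δ ∝ 4a³ + 27b² = 4·4³ + 27·3² = 4·64 + 27·9 ≡ 2 (mod 7). Nonzero ⇒ E is nonsingular.
For each x ∈ F_7, compute rhs = x³ + 4·x + 3 mod 7, then count y ∈ F_7 with y² ≡ rhs.
  x = 0: rhs = 3, matching y values: none (0 points).
  x = 1: rhs = 1, matching y values: 1, 6 (2 points).
  x = 2: rhs = 5, matching y values: none (0 points).
  x = 3: rhs = 0, matching y values: 0 (1 points).
  x = 4: rhs = 6, matching y values: none (0 points).
  x = 5: rhs = 1, matching y values: 1, 6 (2 points).
  x = 6: rhs = 5, matching y values: none (0 points).
Total affine count: 5.
Full point count |E(F_7)| = 5 + 1 = 6.
Hasse bound: |6 − (7+1)| = |-2| = 2 ≤ 2√7 ≈ 5.2915 ✓.


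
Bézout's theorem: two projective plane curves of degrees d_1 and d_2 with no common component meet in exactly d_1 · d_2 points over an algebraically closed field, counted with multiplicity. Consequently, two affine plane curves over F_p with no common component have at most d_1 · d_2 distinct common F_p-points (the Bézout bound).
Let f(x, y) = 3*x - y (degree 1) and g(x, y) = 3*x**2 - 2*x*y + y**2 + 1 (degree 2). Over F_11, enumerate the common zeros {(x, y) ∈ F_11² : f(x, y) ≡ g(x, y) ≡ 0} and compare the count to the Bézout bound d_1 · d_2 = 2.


Common zeros: {(3, 9), (8, 2)}; count = 2; Bézout bound = 2.

deg(f) = 1, deg(g) = 2, so Bézout bound = 2.
Scan x ∈ F_11. For each x, list the y ∈ F_11 with f(x, y) ≡ 0 and those with g(x, y) ≡ 0 (mod 11); the common zeros in that column are the intersection.
  x = 0: f ≡ 0 at y ∈ {0}; g ≡ 0 at y ∈ ∅; common: ∅.
  x = 1: f ≡ 0 at y ∈ {3}; g ≡ 0 at y ∈ ∅; common: ∅.
  x = 2: f ≡ 0 at y ∈ {6}; g ≡ 0 at y ∈ ∅; common: ∅.
  x = 3: f ≡ 0 at y ∈ {9}; g ≡ 0 at y ∈ {8, 9}; common: {9}.
  x = 4: f ≡ 0 at y ∈ {1}; g ≡ 0 at y ∈ {4}; common: ∅.
  x = 5: f ≡ 0 at y ∈ {4}; g ≡ 0 at y ∈ {3, 7}; common: ∅.
  x = 6: f ≡ 0 at y ∈ {7}; g ≡ 0 at y ∈ {4, 8}; common: ∅.
  x = 7: f ≡ 0 at y ∈ {10}; g ≡ 0 at y ∈ {7}; common: ∅.
  x = 8: f ≡ 0 at y ∈ {2}; g ≡ 0 at y ∈ {2, 3}; common: {2}.
  x = 9: f ≡ 0 at y ∈ {5}; g ≡ 0 at y ∈ ∅; common: ∅.
  x = 10: f ≡ 0 at y ∈ {8}; g ≡ 0 at y ∈ ∅; common: ∅.
Collecting: common zeros = {(3, 9), (8, 2)}, so the count is 2.
Comparison with the Bézout bound: 2 ≤ 2 = deg(f)·deg(g), as expected for curves with no common component (the bound is attained).


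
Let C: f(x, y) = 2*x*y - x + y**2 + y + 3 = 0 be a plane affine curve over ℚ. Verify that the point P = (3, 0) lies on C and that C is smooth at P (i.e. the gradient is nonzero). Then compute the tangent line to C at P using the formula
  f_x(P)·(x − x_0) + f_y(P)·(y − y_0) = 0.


Tangent line at P: -x + 7*y + 3 = 0.

Step 1: f(3, 0) = 0, so P lies on C.
Step 2: partial derivatives
  f_x(x, y) = 2*y - 1, f_y(x, y) = 2*x + 2*y + 1.
  f_x(P) = -1, f_y(P) = 7 (gradient nonzero, so P is smooth).
Step 3: tangent line at P: -1·(x − 3) + 7·(y − 0) = 0.
Expanding: -x + 7*y + 3 = 0.


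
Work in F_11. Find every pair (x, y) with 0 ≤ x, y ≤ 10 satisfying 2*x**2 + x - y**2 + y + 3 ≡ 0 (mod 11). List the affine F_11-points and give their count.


Affine F_11-points: {(1, 3), (1, 9), (2, 2), (2, 10), (3, 2), (3, 10), (4, 3), (4, 9), (7, 5), (7, 7), (9, 5), (9, 7)}; count = 12.

For each of the 121 pairs (x, y) ∈ F_11², evaluate f(x, y) mod 11. Record the zeros.
  x = 0: [0↦3, 1↦3, 2↦1, 3↦8, 4↦2, 5↦5, 6↦6, 7↦5, 8↦2, 9↦8, 10↦1]  zeros at y ∈ ∅
  x = 1: [0↦6, 1↦6, 2↦4, 3↦0, 4↦5, 5↦8, 6↦9, 7↦8, 8↦5, 9↦0, 10↦4]  zeros at y ∈ {3, 9}
  x = 2: [0↦2, 1↦2, 2↦0, 3↦7, 4↦1, 5↦4, 6↦5, 7↦4, 8↦1, 9↦7, 10↦0]  zeros at y ∈ {2, 10}
  x = 3: [0↦2, 1↦2, 2↦0, 3↦7, 4↦1, 5↦4, 6↦5, 7↦4, 8↦1, 9↦7, 10↦0]  zeros at y ∈ {2, 10}
  x = 4: [0↦6, 1↦6, 2↦4, 3↦0, 4↦5, 5↦8, 6↦9, 7↦8, 8↦5, 9↦0, 10↦4]  zeros at y ∈ {3, 9}
  x = 5: [0↦3, 1↦3, 2↦1, 3↦8, 4↦2, 5↦5, 6↦6, 7↦5, 8↦2, 9↦8, 10↦1]  zeros at y ∈ ∅
  x = 6: [0↦4, 1↦4, 2↦2, 3↦9, 4↦3, 5↦6, 6↦7, 7↦6, 8↦3, 9↦9, 10↦2]  zeros at y ∈ ∅
  x = 7: [0↦9, 1↦9, 2↦7, 3↦3, 4↦8, 5↦0, 6↦1, 7↦0, 8↦8, 9↦3, 10↦7]  zeros at y ∈ {5, 7}
  x = 8: [0↦7, 1↦7, 2↦5, 3↦1, 4↦6, 5↦9, 6↦10, 7↦9, 8↦6, 9↦1, 10↦5]  zeros at y ∈ ∅
  x = 9: [0↦9, 1↦9, 2↦7, 3↦3, 4↦8, 5↦0, 6↦1, 7↦0, 8↦8, 9↦3, 10↦7]  zeros at y ∈ {5, 7}
  x = 10: [0↦4, 1↦4, 2↦2, 3↦9, 4↦3, 5↦6, 6↦7, 7↦6, 8↦3, 9↦9, 10↦2]  zeros at y ∈ ∅
Collecting zeros: affine points = {(1, 3), (1, 9), (2, 2), (2, 10), (3, 2), (3, 10), (4, 3), (4, 9), (7, 5), (7, 7), (9, 5), (9, 7)}.
Total count |C(F_11)_aff| = 12.


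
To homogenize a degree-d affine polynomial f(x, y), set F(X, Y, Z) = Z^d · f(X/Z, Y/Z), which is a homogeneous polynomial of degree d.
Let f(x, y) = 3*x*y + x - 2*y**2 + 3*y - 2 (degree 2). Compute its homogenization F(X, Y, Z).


F(X, Y, Z) = 3*X*Y + X*Z - 2*Y**2 + 3*Y*Z - 2*Z**2

deg(f) = 2.
Substitute x = X/Z, y = Y/Z into f, then multiply by Z^2.
  monomial 3·x^1·y^1 ↦ 3·X^1·Y^1·Z^0.
  monomial 1·x^1·y^0 ↦ 1·X^1·Y^0·Z^1.
  monomial -2·x^0·y^2 ↦ -2·X^0·Y^2·Z^0.
  monomial 3·x^0·y^1 ↦ 3·X^0·Y^1·Z^1.
  monomial -2·x^0·y^0 ↦ -2·X^0·Y^0·Z^2.
Collecting: F(X, Y, Z) = 3*X*Y + X*Z - 2*Y**2 + 3*Y*Z - 2*Z**2.


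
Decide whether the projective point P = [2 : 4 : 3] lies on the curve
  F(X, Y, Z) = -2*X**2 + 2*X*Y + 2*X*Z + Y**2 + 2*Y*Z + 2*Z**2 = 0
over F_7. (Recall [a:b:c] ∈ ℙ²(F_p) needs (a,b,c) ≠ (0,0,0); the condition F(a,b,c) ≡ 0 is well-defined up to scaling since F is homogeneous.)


F(2,4,3) ≡ 1 (mod 7); P is NOT on the curve.

Evaluate F(2, 4, 3) term-by-term (mod 7).
  -2*X**2 ↦ -2·4·1·1 = -8
  2*X*Y ↦ 2·2·4·1 = 16
  2*X*Z ↦ 2·2·1·3 = 12
  Y**2 ↦ 1·1·16·1 = 16
  2*Y*Z ↦ 2·1·4·3 = 24
  2*Z**2 ↦ 2·1·1·9 = 18
Sum: F(2, 4, 3) = (-8) + (16) + (12) + (16) + (24) + (18) = 78.
Reducing mod 7: 78 ≡ 1 (mod 7).
Since F(a, b, c) ≡ 1 ≠ 0 (mod 7), P does NOT lie on the curve.


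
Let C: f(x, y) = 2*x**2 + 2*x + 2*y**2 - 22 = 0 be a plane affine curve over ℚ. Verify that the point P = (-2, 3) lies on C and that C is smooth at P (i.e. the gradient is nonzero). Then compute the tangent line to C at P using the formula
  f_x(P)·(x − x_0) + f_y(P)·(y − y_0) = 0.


Tangent line at P: -6*x + 12*y - 48 = 0.

Step 1: f(-2, 3) = 0, so P lies on C.
Step 2: partial derivatives
  f_x(x, y) = 4*x + 2, f_y(x, y) = 4*y.
  f_x(P) = -6, f_y(P) = 12 (gradient nonzero, so P is smooth).
Step 3: tangent line at P: -6·(x − -2) + 12·(y − 3) = 0.
Expanding: -6*x + 12*y - 48 = 0.


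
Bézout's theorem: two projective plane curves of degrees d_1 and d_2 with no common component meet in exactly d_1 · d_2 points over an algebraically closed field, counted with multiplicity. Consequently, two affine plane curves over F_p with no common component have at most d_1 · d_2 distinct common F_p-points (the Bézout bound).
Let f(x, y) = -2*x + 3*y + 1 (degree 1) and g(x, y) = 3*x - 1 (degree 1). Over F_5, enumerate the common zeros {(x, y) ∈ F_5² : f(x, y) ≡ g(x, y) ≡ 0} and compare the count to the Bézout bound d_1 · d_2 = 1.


Common zeros: {(2, 1)}; count = 1; Bézout bound = 1.

deg(f) = 1, deg(g) = 1, so Bézout bound = 1.
Scan x ∈ F_5. For each x, list the y ∈ F_5 with f(x, y) ≡ 0 and those with g(x, y) ≡ 0 (mod 5); the common zeros in that column are the intersection.
  x = 0: f ≡ 0 at y ∈ {3}; g ≡ 0 at y ∈ ∅; common: ∅.
  x = 1: f ≡ 0 at y ∈ {2}; g ≡ 0 at y ∈ ∅; common: ∅.
  x = 2: f ≡ 0 at y ∈ {1}; g ≡ 0 at y ∈ {0, 1, 2, 3, 4}; common: {1}.
  x = 3: f ≡ 0 at y ∈ {0}; g ≡ 0 at y ∈ ∅; common: ∅.
  x = 4: f ≡ 0 at y ∈ {4}; g ≡ 0 at y ∈ ∅; common: ∅.
Collecting: common zeros = {(2, 1)}, so the count is 1.
Comparison with the Bézout bound: 1 ≤ 1 = deg(f)·deg(g), as expected for curves with no common component (the bound is attained).


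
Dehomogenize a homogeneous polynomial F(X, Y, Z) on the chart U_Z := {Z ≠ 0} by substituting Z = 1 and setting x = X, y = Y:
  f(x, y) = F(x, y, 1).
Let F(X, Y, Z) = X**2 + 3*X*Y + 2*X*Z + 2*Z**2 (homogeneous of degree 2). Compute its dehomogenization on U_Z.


f(x, y) = x**2 + 3*x*y + 2*x + 2

On U_Z we set Z = 1. Each monomial c·X^i·Y^j·Z^k in F becomes c·x^i·y^j·1^k = c·x^i·y^j.
Substituting Z = 1: F(X, Y, 1) = x**2 + 3*x*y + 2*x + 2.
Note: deg(f) ≤ deg(F) = 2; strict inequality happens when F is divisible by Z (lost terms).


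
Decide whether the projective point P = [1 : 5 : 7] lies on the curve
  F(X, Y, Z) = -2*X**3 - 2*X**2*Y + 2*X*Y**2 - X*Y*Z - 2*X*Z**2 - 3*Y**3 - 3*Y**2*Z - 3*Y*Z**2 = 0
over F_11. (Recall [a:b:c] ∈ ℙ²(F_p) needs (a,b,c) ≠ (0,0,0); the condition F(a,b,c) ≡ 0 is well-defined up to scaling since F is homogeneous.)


F(1,5,7) ≡ 8 (mod 11); P is NOT on the curve.

Evaluate F(1, 5, 7) term-by-term (mod 11).
  -2*X**3 ↦ -2·1·1·1 = -2
  -2*X**2*Y ↦ -2·1·5·1 = -10
  2*X*Y**2 ↦ 2·1·25·1 = 50
  -X*Y*Z ↦ -1·1·5·7 = -35
  -2*X*Z**2 ↦ -2·1·1·49 = -98
  -3*Y**3 ↦ -3·1·125·1 = -375
  -3*Y**2*Z ↦ -3·1·25·7 = -525
  -3*Y*Z**2 ↦ -3·1·5·49 = -735
Sum: F(1, 5, 7) = (-2) + (-10) + (50) + (-35) + (-98) + (-375) + (-525) + (-735) = -1730.
Reducing mod 11: -1730 ≡ 8 (mod 11).
Since F(a, b, c) ≡ 8 ≠ 0 (mod 11), P does NOT lie on the curve.


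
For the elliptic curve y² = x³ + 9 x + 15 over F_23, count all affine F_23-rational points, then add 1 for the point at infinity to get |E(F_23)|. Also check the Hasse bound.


Affine points = {(1, 5), (1, 18), (2, 8), (2, 15), (3, 0), (4, 0), (5, 1), (5, 22), (6, 3), (6, 20), (8, 1), (8, 22), (10, 1), (10, 22), (13, 11), (13, 12), (15, 11), (15, 12), (16, 0), (18, 11), (18, 12), (21, 9), (21, 14)}; affine count = 23; |E(F_23)| = 24.

Discriminant check: Δ ∝ 4a³ + 27b² = 4·9³ + 27·15² = 4·729 + 27·225 ≡ 21 (mod 23). Nonzero ⇒ E is nonsingular.
For each x ∈ F_23, compute rhs = x³ + 9·x + 15 mod 23, then count y ∈ F_23 with y² ≡ rhs.
  x = 0: rhs = 15, matching y values: none (0 points).
  x = 1: rhs = 2, matching y values: 5, 18 (2 points).
  x = 2: rhs = 18, matching y values: 8, 15 (2 points).
  x = 3: rhs = 0, matching y values: 0 (1 points).
  x = 4: rhs = 0, matching y values: 0 (1 points).
  x = 5: rhs = 1, matching y values: 1, 22 (2 points).
  x = 6: rhs = 9, matching y values: 3, 20 (2 points).
  x = 7: rhs = 7, matching y values: none (0 points).
  x = 8: rhs = 1, matching y values: 1, 22 (2 points).
  x = 9: rhs = 20, matching y values: none (0 points).
  x = 10: rhs = 1, matching y values: 1, 22 (2 points).
  x = 11: rhs = 19, matching y values: none (0 points).
  x = 12: rhs = 11, matching y values: none (0 points).
  x = 13: rhs = 6, matching y values: 11, 12 (2 points).
  x = 14: rhs = 10, matching y values: none (0 points).
  x = 15: rhs = 6, matching y values: 11, 12 (2 points).
  x = 16: rhs = 0, matching y values: 0 (1 points).
  x = 17: rhs = 21, matching y values: none (0 points).
  x = 18: rhs = 6, matching y values: 11, 12 (2 points).
  x = 19: rhs = 7, matching y values: none (0 points).
  x = 20: rhs = 7, matching y values: none (0 points).
  x = 21: rhs = 12, matching y values: 9, 14 (2 points).
  x = 22: rhs = 5, matching y values: none (0 points).
Total affine count: 23.
Full point count |E(F_23)| = 23 + 1 = 24.
Hasse bound: |24 − (23+1)| = |0| = 0 ≤ 2√23 ≈ 9.5917 ✓.


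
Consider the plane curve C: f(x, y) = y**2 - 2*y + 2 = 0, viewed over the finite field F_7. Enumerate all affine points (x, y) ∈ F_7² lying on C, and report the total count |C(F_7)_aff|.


Affine F_7-points: ∅; count = 0.

For each of the 49 pairs (x, y) ∈ F_7², evaluate f(x, y) mod 7. Record the zeros.
  x = 0: [0↦2, 1↦1, 2↦2, 3↦5, 4↦3, 5↦3, 6↦5]  zeros at y ∈ ∅
  x = 1: [0↦2, 1↦1, 2↦2, 3↦5, 4↦3, 5↦3, 6↦5]  zeros at y ∈ ∅
  x = 2: [0↦2, 1↦1, 2↦2, 3↦5, 4↦3, 5↦3, 6↦5]  zeros at y ∈ ∅
  x = 3: [0↦2, 1↦1, 2↦2, 3↦5, 4↦3, 5↦3, 6↦5]  zeros at y ∈ ∅
  x = 4: [0↦2, 1↦1, 2↦2, 3↦5, 4↦3, 5↦3, 6↦5]  zeros at y ∈ ∅
  x = 5: [0↦2, 1↦1, 2↦2, 3↦5, 4↦3, 5↦3, 6↦5]  zeros at y ∈ ∅
  x = 6: [0↦2, 1↦1, 2↦2, 3↦5, 4↦3, 5↦3, 6↦5]  zeros at y ∈ ∅
Collecting zeros: affine points = ∅.
Total count |C(F_7)_aff| = 0.


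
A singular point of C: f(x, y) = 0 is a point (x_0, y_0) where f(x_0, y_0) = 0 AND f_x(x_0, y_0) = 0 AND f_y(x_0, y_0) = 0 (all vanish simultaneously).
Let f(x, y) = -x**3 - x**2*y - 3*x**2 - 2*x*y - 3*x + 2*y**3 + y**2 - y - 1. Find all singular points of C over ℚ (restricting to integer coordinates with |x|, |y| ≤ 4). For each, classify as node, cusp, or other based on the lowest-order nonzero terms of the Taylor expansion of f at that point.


Singular points: {(-1, 0)}; classification: cusp.

Compute partial derivatives:
  f_x = -3*x**2 - 2*x*y - 6*x - 2*y - 3.
  f_y = -x**2 - 2*x + 6*y**2 + 2*y - 1.
Scan x_0 ∈ {−4, ..., 4}. For each x_0, f_y(x_0, y) is a polynomial in y; find its integer roots y ∈ {−4, ..., 4}, then test f_x and f at those candidates.
  x = -4: f_y(-4, y) = 6*y**2 + 2*y - 9; no integer root y with |y| ≤ 4.
  x = -3: f_y(-3, y) = 6*y**2 + 2*y - 4; vanishes at y ∈ {-1}. (-3, -1): f_x = -16 ≠ 0.
  x = -2: f_y(-2, y) = 6*y**2 + 2*y - 1; no integer root y with |y| ≤ 4.
  x = -1: f_y(-1, y) = 6*y**2 + 2*y; vanishes at y ∈ {0}. (-1, 0): f_x = 0, f = 0 — SINGULAR.
  x = 0: f_y(0, y) = 6*y**2 + 2*y - 1; no integer root y with |y| ≤ 4.
  x = 1: f_y(1, y) = 6*y**2 + 2*y - 4; vanishes at y ∈ {-1}. (1, -1): f_x = -8 ≠ 0.
  x = 2: f_y(2, y) = 6*y**2 + 2*y - 9; no integer root y with |y| ≤ 4.
  x = 3: f_y(3, y) = 6*y**2 + 2*y - 16; no integer root y with |y| ≤ 4.
  x = 4: f_y(4, y) = 6*y**2 + 2*y - 25; no integer root y with |y| ≤ 4.
Only singular point on the grid: (-1, 0).
Classify: substitute x = -1 + u, y = 0 + v and expand: f = -u**3 - u**2*v + 2*v**3 + v**2.
No constant or linear terms (consistent with a singular point). Quadratic part: v**2. Cubic part: -u**3 - u**2*v + 2*v**3.
The quadratic part v**2 is a perfect square, so there is a single (double) tangent line v = 0, i.e. y = 0. Restricting the cubic part to that line (v = 0) leaves -u**3 ≠ 0, so f is not divisible by v and the branch is v² ≈ u**3 to lowest order — this is a cusp.
Classification: cusp.


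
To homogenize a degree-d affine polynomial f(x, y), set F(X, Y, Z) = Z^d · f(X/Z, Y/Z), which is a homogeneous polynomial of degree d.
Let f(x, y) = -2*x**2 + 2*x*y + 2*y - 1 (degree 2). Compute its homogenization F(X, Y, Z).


F(X, Y, Z) = -2*X**2 + 2*X*Y + 2*Y*Z - Z**2

deg(f) = 2.
Substitute x = X/Z, y = Y/Z into f, then multiply by Z^2.
  monomial -2·x^2·y^0 ↦ -2·X^2·Y^0·Z^0.
  monomial 2·x^1·y^1 ↦ 2·X^1·Y^1·Z^0.
  monomial 2·x^0·y^1 ↦ 2·X^0·Y^1·Z^1.
  monomial -1·x^0·y^0 ↦ -1·X^0·Y^0·Z^2.
Collecting: F(X, Y, Z) = -2*X**2 + 2*X*Y + 2*Y*Z - Z**2.


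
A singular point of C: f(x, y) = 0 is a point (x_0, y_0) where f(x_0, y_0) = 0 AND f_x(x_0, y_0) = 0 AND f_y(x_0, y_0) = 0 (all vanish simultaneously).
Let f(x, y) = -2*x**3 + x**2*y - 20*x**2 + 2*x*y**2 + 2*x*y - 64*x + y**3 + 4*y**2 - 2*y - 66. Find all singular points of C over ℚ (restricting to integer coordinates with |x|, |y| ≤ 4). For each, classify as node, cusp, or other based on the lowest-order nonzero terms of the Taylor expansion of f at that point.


Singular points: {(-3, 1)}; classification: node.

Compute partial derivatives:
  f_x = -6*x**2 + 2*x*y - 40*x + 2*y**2 + 2*y - 64.
  f_y = x**2 + 4*x*y + 2*x + 3*y**2 + 8*y - 2.
Scan x_0 ∈ {−4, ..., 4}. For each x_0, f_y(x_0, y) is a polynomial in y; find its integer roots y ∈ {−4, ..., 4}, then test f_x and f at those candidates.
  x = -4: f_y(-4, y) = 3*y**2 - 8*y + 6; no integer root y with |y| ≤ 4.
  x = -3: f_y(-3, y) = 3*y**2 - 4*y + 1; vanishes at y ∈ {1}. (-3, 1): f_x = 0, f = 0 — SINGULAR.
  x = -2: f_y(-2, y) = 3*y**2 - 2; no integer root y with |y| ≤ 4.
  x = -1: f_y(-1, y) = 3*y**2 + 4*y - 3; no integer root y with |y| ≤ 4.
  x = 0: f_y(0, y) = 3*y**2 + 8*y - 2; no integer root y with |y| ≤ 4.
  x = 1: f_y(1, y) = 3*y**2 + 12*y + 1; no integer root y with |y| ≤ 4.
  x = 2: f_y(2, y) = 3*y**2 + 16*y + 6; no integer root y with |y| ≤ 4.
  x = 3: f_y(3, y) = 3*y**2 + 20*y + 13; no integer root y with |y| ≤ 4.
  x = 4: f_y(4, y) = 3*y**2 + 24*y + 22; no integer root y with |y| ≤ 4.
Only singular point on the grid: (-3, 1).
Classify: substitute x = -3 + u, y = 1 + v and expand: f = -2*u**3 + u**2*v - u**2 + 2*u*v**2 + v**3 + v**2.
No constant or linear terms (consistent with a singular point). Quadratic part: -u**2 + v**2. Cubic part: -2*u**3 + u**2*v + 2*u*v**2 + v**3.
The quadratic part v**2 - u**2 = (v − u)(v + u) splits into two distinct linear factors, so there are two distinct tangent lines y − 1 = ±(x − -3) — this is a node (ordinary double point).
Classification: node.
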